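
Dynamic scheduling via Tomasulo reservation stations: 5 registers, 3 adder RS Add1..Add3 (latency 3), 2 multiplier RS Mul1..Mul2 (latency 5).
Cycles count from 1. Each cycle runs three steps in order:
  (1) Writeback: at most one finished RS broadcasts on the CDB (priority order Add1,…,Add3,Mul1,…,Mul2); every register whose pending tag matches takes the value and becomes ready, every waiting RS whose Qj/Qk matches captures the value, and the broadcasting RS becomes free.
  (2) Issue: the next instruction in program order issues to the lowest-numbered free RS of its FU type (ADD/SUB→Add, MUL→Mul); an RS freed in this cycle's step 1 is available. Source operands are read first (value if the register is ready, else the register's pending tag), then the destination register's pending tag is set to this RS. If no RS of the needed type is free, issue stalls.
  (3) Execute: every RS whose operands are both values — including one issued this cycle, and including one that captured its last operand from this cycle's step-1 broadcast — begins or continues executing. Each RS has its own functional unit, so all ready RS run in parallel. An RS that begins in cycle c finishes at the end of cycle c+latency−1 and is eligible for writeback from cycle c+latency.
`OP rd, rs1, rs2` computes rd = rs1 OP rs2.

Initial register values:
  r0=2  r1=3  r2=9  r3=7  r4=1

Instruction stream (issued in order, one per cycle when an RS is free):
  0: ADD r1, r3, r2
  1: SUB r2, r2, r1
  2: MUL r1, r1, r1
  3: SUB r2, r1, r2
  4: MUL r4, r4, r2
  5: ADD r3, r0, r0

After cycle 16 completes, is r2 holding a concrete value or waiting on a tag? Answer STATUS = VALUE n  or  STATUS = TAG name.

cycle 1: issue ADD r1<-Add1 // r0:2,r1:Add1,r2:9,r3:7,r4:1
cycle 2: issue SUB r2<-Add2 // r0:2,r1:Add1,r2:Add2,r3:7,r4:1
cycle 3: issue MUL r1<-Mul1 // r0:2,r1:Mul1,r2:Add2,r3:7,r4:1
cycle 4: CDB Add1=16; issue SUB r2<-Add1 // r0:2,r1:Mul1,r2:Add1,r3:7,r4:1
cycle 5: issue MUL r4<-Mul2 // r0:2,r1:Mul1,r2:Add1,r3:7,r4:Mul2
cycle 6: issue ADD r3<-Add3 // r0:2,r1:Mul1,r2:Add1,r3:Add3,r4:Mul2
cycle 7: CDB Add2=-7 // r0:2,r1:Mul1,r2:Add1,r3:Add3,r4:Mul2
cycle 8: - // r0:2,r1:Mul1,r2:Add1,r3:Add3,r4:Mul2
cycle 9: CDB Add3=4 // r0:2,r1:Mul1,r2:Add1,r3:4,r4:Mul2
cycle 10: CDB Mul1=256 // r0:2,r1:256,r2:Add1,r3:4,r4:Mul2
cycle 11: - // r0:2,r1:256,r2:Add1,r3:4,r4:Mul2
cycle 12: - // r0:2,r1:256,r2:Add1,r3:4,r4:Mul2
cycle 13: CDB Add1=263 // r0:2,r1:256,r2:263,r3:4,r4:Mul2
cycle 14: - // r0:2,r1:256,r2:263,r3:4,r4:Mul2
cycle 15: - // r0:2,r1:256,r2:263,r3:4,r4:Mul2
cycle 16: - // r0:2,r1:256,r2:263,r3:4,r4:Mul2

STATUS = VALUE 263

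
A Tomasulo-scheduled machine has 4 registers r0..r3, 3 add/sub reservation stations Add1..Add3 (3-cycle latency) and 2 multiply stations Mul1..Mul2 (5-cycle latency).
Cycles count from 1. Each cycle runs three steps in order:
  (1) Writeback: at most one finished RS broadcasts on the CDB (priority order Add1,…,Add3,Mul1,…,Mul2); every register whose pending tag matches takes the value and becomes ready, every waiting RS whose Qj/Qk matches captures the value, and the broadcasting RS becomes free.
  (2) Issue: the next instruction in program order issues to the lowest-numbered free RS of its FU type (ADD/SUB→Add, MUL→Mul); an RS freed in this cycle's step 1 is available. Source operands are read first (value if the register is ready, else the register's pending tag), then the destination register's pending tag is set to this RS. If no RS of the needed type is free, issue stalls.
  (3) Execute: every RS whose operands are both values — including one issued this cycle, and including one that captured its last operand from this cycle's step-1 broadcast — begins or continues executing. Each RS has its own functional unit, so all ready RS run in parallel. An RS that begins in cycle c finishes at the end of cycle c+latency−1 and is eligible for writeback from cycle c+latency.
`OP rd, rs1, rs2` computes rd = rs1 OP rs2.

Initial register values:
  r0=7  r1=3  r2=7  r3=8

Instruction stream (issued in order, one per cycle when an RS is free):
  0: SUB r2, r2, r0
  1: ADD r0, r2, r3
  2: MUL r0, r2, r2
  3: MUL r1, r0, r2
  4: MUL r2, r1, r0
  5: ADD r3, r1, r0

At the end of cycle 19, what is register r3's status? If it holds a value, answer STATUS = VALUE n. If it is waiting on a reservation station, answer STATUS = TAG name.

STATUS = VALUE 0

cycle 1: issue SUB r2<-Add1 // r0:7,r1:3,r2:Add1,r3:8
cycle 2: issue ADD r0<-Add2 // r0:Add2,r1:3,r2:Add1,r3:8
cycle 3: issue MUL r0<-Mul1 // r0:Mul1,r1:3,r2:Add1,r3:8
cycle 4: CDB Add1=0; issue MUL r1<-Mul2 // r0:Mul1,r1:Mul2,r2:0,r3:8
cycle 5: stall // r0:Mul1,r1:Mul2,r2:0,r3:8
cycle 6: stall // r0:Mul1,r1:Mul2,r2:0,r3:8
cycle 7: CDB Add2=8; stall // r0:Mul1,r1:Mul2,r2:0,r3:8
cycle 8: stall // r0:Mul1,r1:Mul2,r2:0,r3:8
cycle 9: CDB Mul1=0; issue MUL r2<-Mul1 // r0:0,r1:Mul2,r2:Mul1,r3:8
cycle 10: issue ADD r3<-Add1 // r0:0,r1:Mul2,r2:Mul1,r3:Add1
cycle 11: - // r0:0,r1:Mul2,r2:Mul1,r3:Add1
cycle 12: - // r0:0,r1:Mul2,r2:Mul1,r3:Add1
cycle 13: - // r0:0,r1:Mul2,r2:Mul1,r3:Add1
cycle 14: CDB Mul2=0 // r0:0,r1:0,r2:Mul1,r3:Add1
cycle 15: - // r0:0,r1:0,r2:Mul1,r3:Add1
cycle 16: - // r0:0,r1:0,r2:Mul1,r3:Add1
cycle 17: CDB Add1=0 // r0:0,r1:0,r2:Mul1,r3:0
cycle 18: - // r0:0,r1:0,r2:Mul1,r3:0
cycle 19: CDB Mul1=0 // r0:0,r1:0,r2:0,r3:0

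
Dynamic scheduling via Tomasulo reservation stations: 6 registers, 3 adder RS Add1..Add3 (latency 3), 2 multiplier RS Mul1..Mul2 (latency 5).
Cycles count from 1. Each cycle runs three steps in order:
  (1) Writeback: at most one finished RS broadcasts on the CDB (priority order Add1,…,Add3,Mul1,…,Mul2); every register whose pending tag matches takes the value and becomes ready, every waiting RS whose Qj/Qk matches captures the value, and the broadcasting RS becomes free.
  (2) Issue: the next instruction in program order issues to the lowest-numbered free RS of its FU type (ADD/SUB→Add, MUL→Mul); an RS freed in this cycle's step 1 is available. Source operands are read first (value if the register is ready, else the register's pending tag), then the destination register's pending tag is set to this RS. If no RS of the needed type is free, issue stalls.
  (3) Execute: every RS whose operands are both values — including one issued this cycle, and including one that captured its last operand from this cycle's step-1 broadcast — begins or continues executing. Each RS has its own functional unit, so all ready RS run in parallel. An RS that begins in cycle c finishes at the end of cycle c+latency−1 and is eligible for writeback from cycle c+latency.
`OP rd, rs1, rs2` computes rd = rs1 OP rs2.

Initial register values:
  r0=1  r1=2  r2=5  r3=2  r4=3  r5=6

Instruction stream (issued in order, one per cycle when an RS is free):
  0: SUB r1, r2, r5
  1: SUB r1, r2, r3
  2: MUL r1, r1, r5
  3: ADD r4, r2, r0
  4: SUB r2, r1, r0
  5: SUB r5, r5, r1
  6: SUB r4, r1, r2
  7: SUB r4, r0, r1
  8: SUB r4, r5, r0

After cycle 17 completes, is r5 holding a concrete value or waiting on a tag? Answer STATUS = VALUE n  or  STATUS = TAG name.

STATUS = VALUE -12

c1: issue SUB r1<-Add1 | r0:1,r1:Add1,r2:5,r3:2,r4:3,r5:6
c2: issue SUB r1<-Add2 | r0:1,r1:Add2,r2:5,r3:2,r4:3,r5:6
c3: issue MUL r1<-Mul1 | r0:1,r1:Mul1,r2:5,r3:2,r4:3,r5:6
c4: CDB Add1=-1; issue ADD r4<-Add1 | r0:1,r1:Mul1,r2:5,r3:2,r4:Add1,r5:6
c5: CDB Add2=3; issue SUB r2<-Add2 | r0:1,r1:Mul1,r2:Add2,r3:2,r4:Add1,r5:6
c6: issue SUB r5<-Add3 | r0:1,r1:Mul1,r2:Add2,r3:2,r4:Add1,r5:Add3
c7: CDB Add1=6; issue SUB r4<-Add1 | r0:1,r1:Mul1,r2:Add2,r3:2,r4:Add1,r5:Add3
c8: stall | r0:1,r1:Mul1,r2:Add2,r3:2,r4:Add1,r5:Add3
c9: stall | r0:1,r1:Mul1,r2:Add2,r3:2,r4:Add1,r5:Add3
c10: CDB Mul1=18; stall | r0:1,r1:18,r2:Add2,r3:2,r4:Add1,r5:Add3
c11: stall | r0:1,r1:18,r2:Add2,r3:2,r4:Add1,r5:Add3
c12: stall | r0:1,r1:18,r2:Add2,r3:2,r4:Add1,r5:Add3
c13: CDB Add2=17; issue SUB r4<-Add2 | r0:1,r1:18,r2:17,r3:2,r4:Add2,r5:Add3
c14: CDB Add3=-12; issue SUB r4<-Add3 | r0:1,r1:18,r2:17,r3:2,r4:Add3,r5:-12
c15: - | r0:1,r1:18,r2:17,r3:2,r4:Add3,r5:-12
c16: CDB Add1=1 | r0:1,r1:18,r2:17,r3:2,r4:Add3,r5:-12
c17: CDB Add2=-17 | r0:1,r1:18,r2:17,r3:2,r4:Add3,r5:-12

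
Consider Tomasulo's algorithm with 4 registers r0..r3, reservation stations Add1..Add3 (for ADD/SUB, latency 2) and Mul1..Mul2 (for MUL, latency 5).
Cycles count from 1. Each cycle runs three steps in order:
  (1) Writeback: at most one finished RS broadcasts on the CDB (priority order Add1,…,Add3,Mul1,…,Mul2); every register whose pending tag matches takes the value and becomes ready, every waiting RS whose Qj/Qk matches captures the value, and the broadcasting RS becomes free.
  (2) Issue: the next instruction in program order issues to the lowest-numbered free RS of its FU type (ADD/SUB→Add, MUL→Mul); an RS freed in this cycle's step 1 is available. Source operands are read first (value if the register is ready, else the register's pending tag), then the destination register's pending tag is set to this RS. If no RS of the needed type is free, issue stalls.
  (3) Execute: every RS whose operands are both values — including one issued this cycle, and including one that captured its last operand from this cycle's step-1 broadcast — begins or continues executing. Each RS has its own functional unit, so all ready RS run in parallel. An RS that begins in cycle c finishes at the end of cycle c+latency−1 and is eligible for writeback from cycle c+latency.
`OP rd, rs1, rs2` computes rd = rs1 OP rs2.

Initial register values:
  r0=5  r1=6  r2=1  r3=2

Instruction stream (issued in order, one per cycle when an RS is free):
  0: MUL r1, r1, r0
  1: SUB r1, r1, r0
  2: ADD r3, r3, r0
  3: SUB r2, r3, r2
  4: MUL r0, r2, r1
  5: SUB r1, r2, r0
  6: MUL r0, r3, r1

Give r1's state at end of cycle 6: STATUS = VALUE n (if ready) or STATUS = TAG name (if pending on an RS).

  c1: issue MUL r1<-Mul1  regs: r0:5,r1:Mul1,r2:1,r3:2
  c2: issue SUB r1<-Add1  regs: r0:5,r1:Add1,r2:1,r3:2
  c3: issue ADD r3<-Add2  regs: r0:5,r1:Add1,r2:1,r3:Add2
  c4: issue SUB r2<-Add3  regs: r0:5,r1:Add1,r2:Add3,r3:Add2
  c5: CDB Add2=7; issue MUL r0<-Mul2  regs: r0:Mul2,r1:Add1,r2:Add3,r3:7
  c6: CDB Mul1=30; issue SUB r1<-Add2  regs: r0:Mul2,r1:Add2,r2:Add3,r3:7

STATUS = TAG Add2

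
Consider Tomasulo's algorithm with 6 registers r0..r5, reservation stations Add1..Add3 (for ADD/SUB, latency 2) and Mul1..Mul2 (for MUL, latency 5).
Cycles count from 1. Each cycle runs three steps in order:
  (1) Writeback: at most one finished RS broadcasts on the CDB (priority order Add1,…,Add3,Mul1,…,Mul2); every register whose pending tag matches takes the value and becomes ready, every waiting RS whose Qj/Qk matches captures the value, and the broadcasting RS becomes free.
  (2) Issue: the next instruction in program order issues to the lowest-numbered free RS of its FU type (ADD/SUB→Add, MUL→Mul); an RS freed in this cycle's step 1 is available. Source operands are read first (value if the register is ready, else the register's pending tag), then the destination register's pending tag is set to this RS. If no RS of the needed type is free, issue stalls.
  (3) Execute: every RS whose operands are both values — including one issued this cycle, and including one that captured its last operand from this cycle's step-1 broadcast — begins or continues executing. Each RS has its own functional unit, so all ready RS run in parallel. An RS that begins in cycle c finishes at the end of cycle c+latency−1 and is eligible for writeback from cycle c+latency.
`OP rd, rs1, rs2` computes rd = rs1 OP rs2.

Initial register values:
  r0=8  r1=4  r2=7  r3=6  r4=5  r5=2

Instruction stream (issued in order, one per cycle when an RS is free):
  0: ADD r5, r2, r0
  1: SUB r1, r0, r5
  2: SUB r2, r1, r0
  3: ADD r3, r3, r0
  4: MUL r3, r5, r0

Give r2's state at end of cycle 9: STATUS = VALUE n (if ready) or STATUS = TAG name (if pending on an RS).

STATUS = VALUE -15

c1: issue ADD r5<-Add1 | r0:8,r1:4,r2:7,r3:6,r4:5,r5:Add1
c2: issue SUB r1<-Add2 | r0:8,r1:Add2,r2:7,r3:6,r4:5,r5:Add1
c3: CDB Add1=15; issue SUB r2<-Add1 | r0:8,r1:Add2,r2:Add1,r3:6,r4:5,r5:15
c4: issue ADD r3<-Add3 | r0:8,r1:Add2,r2:Add1,r3:Add3,r4:5,r5:15
c5: CDB Add2=-7; issue MUL r3<-Mul1 | r0:8,r1:-7,r2:Add1,r3:Mul1,r4:5,r5:15
c6: CDB Add3=14 | r0:8,r1:-7,r2:Add1,r3:Mul1,r4:5,r5:15
c7: CDB Add1=-15 | r0:8,r1:-7,r2:-15,r3:Mul1,r4:5,r5:15
c8: - | r0:8,r1:-7,r2:-15,r3:Mul1,r4:5,r5:15
c9: - | r0:8,r1:-7,r2:-15,r3:Mul1,r4:5,r5:15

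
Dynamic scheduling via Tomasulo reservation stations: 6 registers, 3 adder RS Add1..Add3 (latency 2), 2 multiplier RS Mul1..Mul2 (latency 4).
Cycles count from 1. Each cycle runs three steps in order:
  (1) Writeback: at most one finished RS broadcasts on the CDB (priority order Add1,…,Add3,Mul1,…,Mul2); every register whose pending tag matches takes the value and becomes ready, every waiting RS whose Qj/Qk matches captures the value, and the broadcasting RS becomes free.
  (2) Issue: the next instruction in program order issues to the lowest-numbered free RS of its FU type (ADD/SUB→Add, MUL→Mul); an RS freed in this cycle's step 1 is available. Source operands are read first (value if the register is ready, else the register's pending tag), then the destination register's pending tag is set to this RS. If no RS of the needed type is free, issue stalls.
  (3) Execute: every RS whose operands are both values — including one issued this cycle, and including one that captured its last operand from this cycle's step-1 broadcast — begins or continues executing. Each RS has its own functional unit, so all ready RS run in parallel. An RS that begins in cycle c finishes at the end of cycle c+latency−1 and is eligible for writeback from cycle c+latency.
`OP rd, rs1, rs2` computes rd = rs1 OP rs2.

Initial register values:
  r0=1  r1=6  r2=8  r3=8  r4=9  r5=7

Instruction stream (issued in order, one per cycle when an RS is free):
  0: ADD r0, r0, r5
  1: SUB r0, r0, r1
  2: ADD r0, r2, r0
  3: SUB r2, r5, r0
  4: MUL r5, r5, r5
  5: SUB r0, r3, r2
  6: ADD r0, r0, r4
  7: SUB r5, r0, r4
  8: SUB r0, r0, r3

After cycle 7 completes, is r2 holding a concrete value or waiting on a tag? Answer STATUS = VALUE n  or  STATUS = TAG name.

STATUS = TAG Add3

  c1: issue ADD r0<-Add1  regs: r0:Add1,r1:6,r2:8,r3:8,r4:9,r5:7
  c2: issue SUB r0<-Add2  regs: r0:Add2,r1:6,r2:8,r3:8,r4:9,r5:7
  c3: CDB Add1=8; issue ADD r0<-Add1  regs: r0:Add1,r1:6,r2:8,r3:8,r4:9,r5:7
  c4: issue SUB r2<-Add3  regs: r0:Add1,r1:6,r2:Add3,r3:8,r4:9,r5:7
  c5: CDB Add2=2; issue MUL r5<-Mul1  regs: r0:Add1,r1:6,r2:Add3,r3:8,r4:9,r5:Mul1
  c6: issue SUB r0<-Add2  regs: r0:Add2,r1:6,r2:Add3,r3:8,r4:9,r5:Mul1
  c7: CDB Add1=10; issue ADD r0<-Add1  regs: r0:Add1,r1:6,r2:Add3,r3:8,r4:9,r5:Mul1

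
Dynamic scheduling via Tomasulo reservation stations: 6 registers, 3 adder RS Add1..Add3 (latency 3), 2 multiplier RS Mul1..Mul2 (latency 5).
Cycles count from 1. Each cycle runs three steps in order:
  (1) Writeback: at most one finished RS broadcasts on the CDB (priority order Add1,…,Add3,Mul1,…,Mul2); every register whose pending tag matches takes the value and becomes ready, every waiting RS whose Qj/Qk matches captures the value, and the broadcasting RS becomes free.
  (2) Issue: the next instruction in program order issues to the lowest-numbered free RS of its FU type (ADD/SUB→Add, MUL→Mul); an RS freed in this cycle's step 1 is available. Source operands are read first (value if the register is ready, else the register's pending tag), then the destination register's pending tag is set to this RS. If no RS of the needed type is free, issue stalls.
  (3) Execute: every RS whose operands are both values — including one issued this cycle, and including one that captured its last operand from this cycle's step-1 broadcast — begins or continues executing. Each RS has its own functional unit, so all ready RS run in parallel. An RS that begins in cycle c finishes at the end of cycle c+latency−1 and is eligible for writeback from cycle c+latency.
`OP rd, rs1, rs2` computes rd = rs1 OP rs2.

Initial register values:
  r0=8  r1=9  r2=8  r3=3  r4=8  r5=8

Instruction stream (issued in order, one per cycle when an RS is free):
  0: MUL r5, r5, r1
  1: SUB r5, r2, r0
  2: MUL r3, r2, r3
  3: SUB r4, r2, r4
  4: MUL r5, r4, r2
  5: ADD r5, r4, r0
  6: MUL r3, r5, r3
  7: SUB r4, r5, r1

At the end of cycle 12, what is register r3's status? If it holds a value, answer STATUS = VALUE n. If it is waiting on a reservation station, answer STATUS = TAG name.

STATUS = TAG Mul2

c1: issue MUL r5<-Mul1 | r0:8,r1:9,r2:8,r3:3,r4:8,r5:Mul1
c2: issue SUB r5<-Add1 | r0:8,r1:9,r2:8,r3:3,r4:8,r5:Add1
c3: issue MUL r3<-Mul2 | r0:8,r1:9,r2:8,r3:Mul2,r4:8,r5:Add1
c4: issue SUB r4<-Add2 | r0:8,r1:9,r2:8,r3:Mul2,r4:Add2,r5:Add1
c5: CDB Add1=0; stall | r0:8,r1:9,r2:8,r3:Mul2,r4:Add2,r5:0
c6: CDB Mul1=72; issue MUL r5<-Mul1 | r0:8,r1:9,r2:8,r3:Mul2,r4:Add2,r5:Mul1
c7: CDB Add2=0; issue ADD r5<-Add1 | r0:8,r1:9,r2:8,r3:Mul2,r4:0,r5:Add1
c8: CDB Mul2=24; issue MUL r3<-Mul2 | r0:8,r1:9,r2:8,r3:Mul2,r4:0,r5:Add1
c9: issue SUB r4<-Add2 | r0:8,r1:9,r2:8,r3:Mul2,r4:Add2,r5:Add1
c10: CDB Add1=8 | r0:8,r1:9,r2:8,r3:Mul2,r4:Add2,r5:8
c11: - | r0:8,r1:9,r2:8,r3:Mul2,r4:Add2,r5:8
c12: CDB Mul1=0 | r0:8,r1:9,r2:8,r3:Mul2,r4:Add2,r5:8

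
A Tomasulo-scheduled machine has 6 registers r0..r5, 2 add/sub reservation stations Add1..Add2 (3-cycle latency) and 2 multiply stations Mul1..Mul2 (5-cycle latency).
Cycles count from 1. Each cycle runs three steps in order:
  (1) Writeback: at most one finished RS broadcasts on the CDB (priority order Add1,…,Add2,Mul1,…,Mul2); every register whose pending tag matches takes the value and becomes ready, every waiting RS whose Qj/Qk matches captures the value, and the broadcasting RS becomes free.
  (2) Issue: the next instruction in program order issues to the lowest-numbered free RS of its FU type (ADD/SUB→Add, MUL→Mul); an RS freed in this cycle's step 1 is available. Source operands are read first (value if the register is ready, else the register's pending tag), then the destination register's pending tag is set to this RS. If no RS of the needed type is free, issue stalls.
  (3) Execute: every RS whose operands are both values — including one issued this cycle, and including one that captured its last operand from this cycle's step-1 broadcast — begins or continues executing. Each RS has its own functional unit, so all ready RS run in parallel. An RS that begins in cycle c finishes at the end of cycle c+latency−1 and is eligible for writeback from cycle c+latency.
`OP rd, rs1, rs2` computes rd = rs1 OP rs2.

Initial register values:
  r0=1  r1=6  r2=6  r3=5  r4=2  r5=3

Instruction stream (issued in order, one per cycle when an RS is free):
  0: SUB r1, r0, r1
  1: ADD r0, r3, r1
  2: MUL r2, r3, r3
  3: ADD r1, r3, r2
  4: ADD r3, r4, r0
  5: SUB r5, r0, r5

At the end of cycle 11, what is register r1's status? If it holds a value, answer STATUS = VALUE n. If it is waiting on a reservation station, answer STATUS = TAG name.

cycle 1: issue SUB r1<-Add1 // r0:1,r1:Add1,r2:6,r3:5,r4:2,r5:3
cycle 2: issue ADD r0<-Add2 // r0:Add2,r1:Add1,r2:6,r3:5,r4:2,r5:3
cycle 3: issue MUL r2<-Mul1 // r0:Add2,r1:Add1,r2:Mul1,r3:5,r4:2,r5:3
cycle 4: CDB Add1=-5; issue ADD r1<-Add1 // r0:Add2,r1:Add1,r2:Mul1,r3:5,r4:2,r5:3
cycle 5: stall // r0:Add2,r1:Add1,r2:Mul1,r3:5,r4:2,r5:3
cycle 6: stall // r0:Add2,r1:Add1,r2:Mul1,r3:5,r4:2,r5:3
cycle 7: CDB Add2=0; issue ADD r3<-Add2 // r0:0,r1:Add1,r2:Mul1,r3:Add2,r4:2,r5:3
cycle 8: CDB Mul1=25; stall // r0:0,r1:Add1,r2:25,r3:Add2,r4:2,r5:3
cycle 9: stall // r0:0,r1:Add1,r2:25,r3:Add2,r4:2,r5:3
cycle 10: CDB Add2=2; issue SUB r5<-Add2 // r0:0,r1:Add1,r2:25,r3:2,r4:2,r5:Add2
cycle 11: CDB Add1=30 // r0:0,r1:30,r2:25,r3:2,r4:2,r5:Add2

STATUS = VALUE 30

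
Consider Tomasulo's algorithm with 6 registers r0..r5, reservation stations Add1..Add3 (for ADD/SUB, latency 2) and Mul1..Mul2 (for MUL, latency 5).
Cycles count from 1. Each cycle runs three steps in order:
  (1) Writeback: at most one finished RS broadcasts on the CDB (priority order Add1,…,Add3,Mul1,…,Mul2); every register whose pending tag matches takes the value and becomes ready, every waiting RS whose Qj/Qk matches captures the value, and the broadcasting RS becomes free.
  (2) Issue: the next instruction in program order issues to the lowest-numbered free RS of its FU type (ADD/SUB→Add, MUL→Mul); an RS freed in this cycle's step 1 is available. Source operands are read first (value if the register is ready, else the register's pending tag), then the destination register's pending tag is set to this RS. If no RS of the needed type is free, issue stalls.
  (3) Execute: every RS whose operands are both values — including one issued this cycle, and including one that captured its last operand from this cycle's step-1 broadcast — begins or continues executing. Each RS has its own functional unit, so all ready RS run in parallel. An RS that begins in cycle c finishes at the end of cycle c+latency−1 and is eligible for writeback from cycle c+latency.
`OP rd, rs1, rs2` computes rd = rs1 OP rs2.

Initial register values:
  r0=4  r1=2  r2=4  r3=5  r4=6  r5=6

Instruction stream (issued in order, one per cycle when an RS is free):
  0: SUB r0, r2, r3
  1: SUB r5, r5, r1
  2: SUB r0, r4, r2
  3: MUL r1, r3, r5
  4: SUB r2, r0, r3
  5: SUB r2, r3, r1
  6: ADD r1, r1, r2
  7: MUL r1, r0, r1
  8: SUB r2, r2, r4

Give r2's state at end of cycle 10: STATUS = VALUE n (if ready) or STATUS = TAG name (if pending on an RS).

  c1: issue SUB r0<-Add1  regs: r0:Add1,r1:2,r2:4,r3:5,r4:6,r5:6
  c2: issue SUB r5<-Add2  regs: r0:Add1,r1:2,r2:4,r3:5,r4:6,r5:Add2
  c3: CDB Add1=-1; issue SUB r0<-Add1  regs: r0:Add1,r1:2,r2:4,r3:5,r4:6,r5:Add2
  c4: CDB Add2=4; issue MUL r1<-Mul1  regs: r0:Add1,r1:Mul1,r2:4,r3:5,r4:6,r5:4
  c5: CDB Add1=2; issue SUB r2<-Add1  regs: r0:2,r1:Mul1,r2:Add1,r3:5,r4:6,r5:4
  c6: issue SUB r2<-Add2  regs: r0:2,r1:Mul1,r2:Add2,r3:5,r4:6,r5:4
  c7: CDB Add1=-3; issue ADD r1<-Add1  regs: r0:2,r1:Add1,r2:Add2,r3:5,r4:6,r5:4
  c8: issue MUL r1<-Mul2  regs: r0:2,r1:Mul2,r2:Add2,r3:5,r4:6,r5:4
  c9: CDB Mul1=20; issue SUB r2<-Add3  regs: r0:2,r1:Mul2,r2:Add3,r3:5,r4:6,r5:4
  c10: -  regs: r0:2,r1:Mul2,r2:Add3,r3:5,r4:6,r5:4

STATUS = TAG Add3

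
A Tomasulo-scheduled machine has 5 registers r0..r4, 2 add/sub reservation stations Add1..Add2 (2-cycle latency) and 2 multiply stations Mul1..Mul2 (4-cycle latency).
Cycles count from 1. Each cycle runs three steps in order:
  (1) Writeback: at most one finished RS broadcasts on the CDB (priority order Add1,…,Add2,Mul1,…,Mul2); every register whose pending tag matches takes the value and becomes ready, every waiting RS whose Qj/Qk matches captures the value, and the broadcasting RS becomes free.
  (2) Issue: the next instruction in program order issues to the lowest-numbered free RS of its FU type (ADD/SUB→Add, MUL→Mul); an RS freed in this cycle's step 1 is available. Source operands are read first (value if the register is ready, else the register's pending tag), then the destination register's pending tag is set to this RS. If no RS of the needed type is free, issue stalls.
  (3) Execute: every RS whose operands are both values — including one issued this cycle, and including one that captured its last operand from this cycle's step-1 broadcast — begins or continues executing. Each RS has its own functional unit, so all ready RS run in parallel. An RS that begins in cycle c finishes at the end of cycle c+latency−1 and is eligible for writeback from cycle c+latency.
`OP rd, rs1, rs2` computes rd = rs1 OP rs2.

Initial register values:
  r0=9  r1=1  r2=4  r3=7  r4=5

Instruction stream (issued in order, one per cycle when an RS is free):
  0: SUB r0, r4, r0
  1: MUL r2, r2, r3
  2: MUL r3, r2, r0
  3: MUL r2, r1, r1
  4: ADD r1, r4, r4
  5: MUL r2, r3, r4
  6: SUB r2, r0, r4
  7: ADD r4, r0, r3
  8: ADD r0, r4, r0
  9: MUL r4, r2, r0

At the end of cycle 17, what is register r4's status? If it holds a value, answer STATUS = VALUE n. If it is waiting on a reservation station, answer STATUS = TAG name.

STATUS = TAG Mul2

  c1: issue SUB r0<-Add1  regs: r0:Add1,r1:1,r2:4,r3:7,r4:5
  c2: issue MUL r2<-Mul1  regs: r0:Add1,r1:1,r2:Mul1,r3:7,r4:5
  c3: CDB Add1=-4; issue MUL r3<-Mul2  regs: r0:-4,r1:1,r2:Mul1,r3:Mul2,r4:5
  c4: stall  regs: r0:-4,r1:1,r2:Mul1,r3:Mul2,r4:5
  c5: stall  regs: r0:-4,r1:1,r2:Mul1,r3:Mul2,r4:5
  c6: CDB Mul1=28; issue MUL r2<-Mul1  regs: r0:-4,r1:1,r2:Mul1,r3:Mul2,r4:5
  c7: issue ADD r1<-Add1  regs: r0:-4,r1:Add1,r2:Mul1,r3:Mul2,r4:5
  c8: stall  regs: r0:-4,r1:Add1,r2:Mul1,r3:Mul2,r4:5
  c9: CDB Add1=10; stall  regs: r0:-4,r1:10,r2:Mul1,r3:Mul2,r4:5
  c10: CDB Mul1=1; issue MUL r2<-Mul1  regs: r0:-4,r1:10,r2:Mul1,r3:Mul2,r4:5
  c11: CDB Mul2=-112; issue SUB r2<-Add1  regs: r0:-4,r1:10,r2:Add1,r3:-112,r4:5
  c12: issue ADD r4<-Add2  regs: r0:-4,r1:10,r2:Add1,r3:-112,r4:Add2
  c13: CDB Add1=-9; issue ADD r0<-Add1  regs: r0:Add1,r1:10,r2:-9,r3:-112,r4:Add2
  c14: CDB Add2=-116; issue MUL r4<-Mul2  regs: r0:Add1,r1:10,r2:-9,r3:-112,r4:Mul2
  c15: CDB Mul1=-560  regs: r0:Add1,r1:10,r2:-9,r3:-112,r4:Mul2
  c16: CDB Add1=-120  regs: r0:-120,r1:10,r2:-9,r3:-112,r4:Mul2
  c17: -  regs: r0:-120,r1:10,r2:-9,r3:-112,r4:Mul2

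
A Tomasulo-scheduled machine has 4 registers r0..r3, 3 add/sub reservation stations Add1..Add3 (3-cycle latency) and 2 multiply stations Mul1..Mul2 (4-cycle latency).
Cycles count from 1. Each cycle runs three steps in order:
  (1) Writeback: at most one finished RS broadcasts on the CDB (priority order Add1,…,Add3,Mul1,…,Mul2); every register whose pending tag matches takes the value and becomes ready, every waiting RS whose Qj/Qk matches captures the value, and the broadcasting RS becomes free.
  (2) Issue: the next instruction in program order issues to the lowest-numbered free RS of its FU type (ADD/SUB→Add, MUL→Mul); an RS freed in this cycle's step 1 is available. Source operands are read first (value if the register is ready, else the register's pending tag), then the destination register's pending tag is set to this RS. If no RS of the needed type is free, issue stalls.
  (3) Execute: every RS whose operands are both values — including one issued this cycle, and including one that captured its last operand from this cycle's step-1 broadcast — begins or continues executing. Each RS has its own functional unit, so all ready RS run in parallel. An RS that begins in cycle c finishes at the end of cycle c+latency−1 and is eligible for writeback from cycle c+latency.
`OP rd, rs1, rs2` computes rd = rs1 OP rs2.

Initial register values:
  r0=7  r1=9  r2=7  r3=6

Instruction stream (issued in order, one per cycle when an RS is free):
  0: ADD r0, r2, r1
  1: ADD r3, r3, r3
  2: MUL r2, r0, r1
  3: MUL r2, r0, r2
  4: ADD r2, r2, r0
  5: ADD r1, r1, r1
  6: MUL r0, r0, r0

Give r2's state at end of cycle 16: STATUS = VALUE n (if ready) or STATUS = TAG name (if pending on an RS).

  c1: issue ADD r0<-Add1  regs: r0:Add1,r1:9,r2:7,r3:6
  c2: issue ADD r3<-Add2  regs: r0:Add1,r1:9,r2:7,r3:Add2
  c3: issue MUL r2<-Mul1  regs: r0:Add1,r1:9,r2:Mul1,r3:Add2
  c4: CDB Add1=16; issue MUL r2<-Mul2  regs: r0:16,r1:9,r2:Mul2,r3:Add2
  c5: CDB Add2=12; issue ADD r2<-Add1  regs: r0:16,r1:9,r2:Add1,r3:12
  c6: issue ADD r1<-Add2  regs: r0:16,r1:Add2,r2:Add1,r3:12
  c7: stall  regs: r0:16,r1:Add2,r2:Add1,r3:12
  c8: CDB Mul1=144; issue MUL r0<-Mul1  regs: r0:Mul1,r1:Add2,r2:Add1,r3:12
  c9: CDB Add2=18  regs: r0:Mul1,r1:18,r2:Add1,r3:12
  c10: -  regs: r0:Mul1,r1:18,r2:Add1,r3:12
  c11: -  regs: r0:Mul1,r1:18,r2:Add1,r3:12
  c12: CDB Mul1=256  regs: r0:256,r1:18,r2:Add1,r3:12
  c13: CDB Mul2=2304  regs: r0:256,r1:18,r2:Add1,r3:12
  c14: -  regs: r0:256,r1:18,r2:Add1,r3:12
  c15: -  regs: r0:256,r1:18,r2:Add1,r3:12
  c16: CDB Add1=2320  regs: r0:256,r1:18,r2:2320,r3:12

STATUS = VALUE 2320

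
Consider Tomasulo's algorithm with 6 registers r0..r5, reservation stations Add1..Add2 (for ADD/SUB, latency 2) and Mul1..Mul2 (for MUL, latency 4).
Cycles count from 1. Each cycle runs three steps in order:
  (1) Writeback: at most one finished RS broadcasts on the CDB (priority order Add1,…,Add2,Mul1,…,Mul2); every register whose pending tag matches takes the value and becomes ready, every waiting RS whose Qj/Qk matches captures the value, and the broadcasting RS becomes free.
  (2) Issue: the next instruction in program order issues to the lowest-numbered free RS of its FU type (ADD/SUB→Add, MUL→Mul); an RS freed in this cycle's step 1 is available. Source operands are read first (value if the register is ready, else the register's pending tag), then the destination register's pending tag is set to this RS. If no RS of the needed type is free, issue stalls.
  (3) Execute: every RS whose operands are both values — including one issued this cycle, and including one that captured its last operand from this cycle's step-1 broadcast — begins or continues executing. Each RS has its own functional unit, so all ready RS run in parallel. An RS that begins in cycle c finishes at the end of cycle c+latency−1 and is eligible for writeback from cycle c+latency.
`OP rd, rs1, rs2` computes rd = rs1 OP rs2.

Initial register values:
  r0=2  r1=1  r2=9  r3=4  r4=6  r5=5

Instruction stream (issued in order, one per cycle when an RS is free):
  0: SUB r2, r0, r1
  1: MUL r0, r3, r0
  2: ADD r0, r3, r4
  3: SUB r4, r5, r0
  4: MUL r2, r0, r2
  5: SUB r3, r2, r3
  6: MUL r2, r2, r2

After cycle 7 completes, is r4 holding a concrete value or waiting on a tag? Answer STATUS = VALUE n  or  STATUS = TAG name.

cycle 1: issue SUB r2<-Add1 // r0:2,r1:1,r2:Add1,r3:4,r4:6,r5:5
cycle 2: issue MUL r0<-Mul1 // r0:Mul1,r1:1,r2:Add1,r3:4,r4:6,r5:5
cycle 3: CDB Add1=1; issue ADD r0<-Add1 // r0:Add1,r1:1,r2:1,r3:4,r4:6,r5:5
cycle 4: issue SUB r4<-Add2 // r0:Add1,r1:1,r2:1,r3:4,r4:Add2,r5:5
cycle 5: CDB Add1=10; issue MUL r2<-Mul2 // r0:10,r1:1,r2:Mul2,r3:4,r4:Add2,r5:5
cycle 6: CDB Mul1=8; issue SUB r3<-Add1 // r0:10,r1:1,r2:Mul2,r3:Add1,r4:Add2,r5:5
cycle 7: CDB Add2=-5; issue MUL r2<-Mul1 // r0:10,r1:1,r2:Mul1,r3:Add1,r4:-5,r5:5

STATUS = VALUE -5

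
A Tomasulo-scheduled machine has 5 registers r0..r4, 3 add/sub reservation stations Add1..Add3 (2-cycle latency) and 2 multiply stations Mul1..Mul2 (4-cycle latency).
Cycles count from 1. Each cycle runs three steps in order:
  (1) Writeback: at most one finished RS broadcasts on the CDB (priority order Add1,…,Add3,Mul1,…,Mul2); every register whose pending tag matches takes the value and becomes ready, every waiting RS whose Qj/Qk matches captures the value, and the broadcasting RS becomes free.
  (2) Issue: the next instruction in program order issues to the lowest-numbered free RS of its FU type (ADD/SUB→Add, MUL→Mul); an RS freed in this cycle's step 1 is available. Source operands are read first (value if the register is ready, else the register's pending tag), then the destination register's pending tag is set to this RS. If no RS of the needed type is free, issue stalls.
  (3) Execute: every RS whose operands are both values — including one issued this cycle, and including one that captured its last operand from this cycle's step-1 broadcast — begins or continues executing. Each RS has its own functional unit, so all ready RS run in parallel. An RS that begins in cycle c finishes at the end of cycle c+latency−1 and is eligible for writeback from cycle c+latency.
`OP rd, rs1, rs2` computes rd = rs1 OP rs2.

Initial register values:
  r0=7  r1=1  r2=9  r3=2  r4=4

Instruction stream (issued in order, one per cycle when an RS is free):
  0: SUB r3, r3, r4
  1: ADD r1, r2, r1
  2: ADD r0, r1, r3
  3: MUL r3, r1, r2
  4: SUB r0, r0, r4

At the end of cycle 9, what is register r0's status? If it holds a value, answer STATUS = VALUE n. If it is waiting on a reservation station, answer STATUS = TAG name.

STATUS = VALUE 4

c1: issue SUB r3<-Add1 | r0:7,r1:1,r2:9,r3:Add1,r4:4
c2: issue ADD r1<-Add2 | r0:7,r1:Add2,r2:9,r3:Add1,r4:4
c3: CDB Add1=-2; issue ADD r0<-Add1 | r0:Add1,r1:Add2,r2:9,r3:-2,r4:4
c4: CDB Add2=10; issue MUL r3<-Mul1 | r0:Add1,r1:10,r2:9,r3:Mul1,r4:4
c5: issue SUB r0<-Add2 | r0:Add2,r1:10,r2:9,r3:Mul1,r4:4
c6: CDB Add1=8 | r0:Add2,r1:10,r2:9,r3:Mul1,r4:4
c7: - | r0:Add2,r1:10,r2:9,r3:Mul1,r4:4
c8: CDB Add2=4 | r0:4,r1:10,r2:9,r3:Mul1,r4:4
c9: CDB Mul1=90 | r0:4,r1:10,r2:9,r3:90,r4:4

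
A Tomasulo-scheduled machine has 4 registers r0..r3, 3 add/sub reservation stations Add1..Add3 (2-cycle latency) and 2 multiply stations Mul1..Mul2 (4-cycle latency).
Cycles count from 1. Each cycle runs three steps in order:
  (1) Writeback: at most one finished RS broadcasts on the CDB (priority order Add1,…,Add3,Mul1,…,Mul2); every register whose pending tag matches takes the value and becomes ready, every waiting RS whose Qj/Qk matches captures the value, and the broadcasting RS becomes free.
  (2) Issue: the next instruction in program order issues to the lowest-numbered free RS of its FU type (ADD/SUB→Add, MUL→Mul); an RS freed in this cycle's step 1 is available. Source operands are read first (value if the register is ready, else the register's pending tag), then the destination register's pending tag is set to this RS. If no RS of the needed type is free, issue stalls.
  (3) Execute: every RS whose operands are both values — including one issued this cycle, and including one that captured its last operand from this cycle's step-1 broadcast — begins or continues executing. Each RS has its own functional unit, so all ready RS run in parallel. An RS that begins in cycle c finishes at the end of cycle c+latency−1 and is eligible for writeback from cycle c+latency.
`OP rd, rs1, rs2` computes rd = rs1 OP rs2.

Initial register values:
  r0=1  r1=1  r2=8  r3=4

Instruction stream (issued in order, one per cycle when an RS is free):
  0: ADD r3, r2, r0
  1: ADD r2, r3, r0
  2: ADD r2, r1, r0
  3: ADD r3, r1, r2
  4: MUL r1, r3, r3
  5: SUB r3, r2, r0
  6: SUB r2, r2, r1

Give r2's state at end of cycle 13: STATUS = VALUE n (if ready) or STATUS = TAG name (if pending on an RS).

c1: issue ADD r3<-Add1 | r0:1,r1:1,r2:8,r3:Add1
c2: issue ADD r2<-Add2 | r0:1,r1:1,r2:Add2,r3:Add1
c3: CDB Add1=9; issue ADD r2<-Add1 | r0:1,r1:1,r2:Add1,r3:9
c4: issue ADD r3<-Add3 | r0:1,r1:1,r2:Add1,r3:Add3
c5: CDB Add1=2; issue MUL r1<-Mul1 | r0:1,r1:Mul1,r2:2,r3:Add3
c6: CDB Add2=10; issue SUB r3<-Add1 | r0:1,r1:Mul1,r2:2,r3:Add1
c7: CDB Add3=3; issue SUB r2<-Add2 | r0:1,r1:Mul1,r2:Add2,r3:Add1
c8: CDB Add1=1 | r0:1,r1:Mul1,r2:Add2,r3:1
c9: - | r0:1,r1:Mul1,r2:Add2,r3:1
c10: - | r0:1,r1:Mul1,r2:Add2,r3:1
c11: CDB Mul1=9 | r0:1,r1:9,r2:Add2,r3:1
c12: - | r0:1,r1:9,r2:Add2,r3:1
c13: CDB Add2=-7 | r0:1,r1:9,r2:-7,r3:1

STATUS = VALUE -7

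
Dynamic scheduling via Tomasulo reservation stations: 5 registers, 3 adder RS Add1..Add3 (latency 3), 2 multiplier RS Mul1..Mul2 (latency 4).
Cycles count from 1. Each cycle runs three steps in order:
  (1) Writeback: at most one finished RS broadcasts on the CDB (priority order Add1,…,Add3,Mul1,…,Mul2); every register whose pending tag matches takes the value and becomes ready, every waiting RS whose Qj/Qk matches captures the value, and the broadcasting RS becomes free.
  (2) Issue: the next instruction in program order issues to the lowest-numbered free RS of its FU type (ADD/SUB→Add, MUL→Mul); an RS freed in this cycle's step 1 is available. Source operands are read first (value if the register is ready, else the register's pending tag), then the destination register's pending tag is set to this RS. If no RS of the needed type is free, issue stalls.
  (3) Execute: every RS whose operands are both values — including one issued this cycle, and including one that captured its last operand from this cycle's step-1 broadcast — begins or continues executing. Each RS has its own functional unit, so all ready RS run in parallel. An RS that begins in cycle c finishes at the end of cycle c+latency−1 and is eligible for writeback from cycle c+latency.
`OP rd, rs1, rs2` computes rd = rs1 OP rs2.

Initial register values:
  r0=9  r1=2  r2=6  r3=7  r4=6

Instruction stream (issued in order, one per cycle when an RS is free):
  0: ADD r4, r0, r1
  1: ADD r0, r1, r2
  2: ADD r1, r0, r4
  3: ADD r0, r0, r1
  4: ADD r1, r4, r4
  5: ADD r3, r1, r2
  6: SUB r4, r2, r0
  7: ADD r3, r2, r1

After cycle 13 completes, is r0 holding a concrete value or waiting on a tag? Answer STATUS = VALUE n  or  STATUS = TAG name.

STATUS = VALUE 27

cycle 1: issue ADD r4<-Add1 // r0:9,r1:2,r2:6,r3:7,r4:Add1
cycle 2: issue ADD r0<-Add2 // r0:Add2,r1:2,r2:6,r3:7,r4:Add1
cycle 3: issue ADD r1<-Add3 // r0:Add2,r1:Add3,r2:6,r3:7,r4:Add1
cycle 4: CDB Add1=11; issue ADD r0<-Add1 // r0:Add1,r1:Add3,r2:6,r3:7,r4:11
cycle 5: CDB Add2=8; issue ADD r1<-Add2 // r0:Add1,r1:Add2,r2:6,r3:7,r4:11
cycle 6: stall // r0:Add1,r1:Add2,r2:6,r3:7,r4:11
cycle 7: stall // r0:Add1,r1:Add2,r2:6,r3:7,r4:11
cycle 8: CDB Add2=22; issue ADD r3<-Add2 // r0:Add1,r1:22,r2:6,r3:Add2,r4:11
cycle 9: CDB Add3=19; issue SUB r4<-Add3 // r0:Add1,r1:22,r2:6,r3:Add2,r4:Add3
cycle 10: stall // r0:Add1,r1:22,r2:6,r3:Add2,r4:Add3
cycle 11: CDB Add2=28; issue ADD r3<-Add2 // r0:Add1,r1:22,r2:6,r3:Add2,r4:Add3
cycle 12: CDB Add1=27 // r0:27,r1:22,r2:6,r3:Add2,r4:Add3
cycle 13: - // r0:27,r1:22,r2:6,r3:Add2,r4:Add3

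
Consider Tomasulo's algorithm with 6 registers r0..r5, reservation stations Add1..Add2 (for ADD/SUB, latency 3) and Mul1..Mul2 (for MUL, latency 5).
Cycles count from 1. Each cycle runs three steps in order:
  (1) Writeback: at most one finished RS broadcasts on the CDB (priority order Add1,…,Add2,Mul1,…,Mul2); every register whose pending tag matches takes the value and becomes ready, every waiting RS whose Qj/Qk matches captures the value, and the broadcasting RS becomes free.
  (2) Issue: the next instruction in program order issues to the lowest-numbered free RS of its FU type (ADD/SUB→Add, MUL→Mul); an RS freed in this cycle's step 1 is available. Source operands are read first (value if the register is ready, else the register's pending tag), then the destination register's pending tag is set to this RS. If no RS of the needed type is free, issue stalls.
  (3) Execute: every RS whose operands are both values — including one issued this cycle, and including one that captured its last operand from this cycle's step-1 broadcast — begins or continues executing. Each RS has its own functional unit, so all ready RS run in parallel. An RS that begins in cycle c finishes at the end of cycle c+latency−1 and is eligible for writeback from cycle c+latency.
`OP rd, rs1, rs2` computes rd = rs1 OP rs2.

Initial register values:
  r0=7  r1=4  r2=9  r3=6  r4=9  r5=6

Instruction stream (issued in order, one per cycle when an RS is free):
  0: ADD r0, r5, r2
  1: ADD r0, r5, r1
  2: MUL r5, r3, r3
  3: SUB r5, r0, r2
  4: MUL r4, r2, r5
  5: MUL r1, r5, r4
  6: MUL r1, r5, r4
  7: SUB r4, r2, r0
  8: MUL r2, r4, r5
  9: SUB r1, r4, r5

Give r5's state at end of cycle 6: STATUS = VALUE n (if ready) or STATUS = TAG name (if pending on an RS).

STATUS = TAG Add1

  c1: issue ADD r0<-Add1  regs: r0:Add1,r1:4,r2:9,r3:6,r4:9,r5:6
  c2: issue ADD r0<-Add2  regs: r0:Add2,r1:4,r2:9,r3:6,r4:9,r5:6
  c3: issue MUL r5<-Mul1  regs: r0:Add2,r1:4,r2:9,r3:6,r4:9,r5:Mul1
  c4: CDB Add1=15; issue SUB r5<-Add1  regs: r0:Add2,r1:4,r2:9,r3:6,r4:9,r5:Add1
  c5: CDB Add2=10; issue MUL r4<-Mul2  regs: r0:10,r1:4,r2:9,r3:6,r4:Mul2,r5:Add1
  c6: stall  regs: r0:10,r1:4,r2:9,r3:6,r4:Mul2,r5:Add1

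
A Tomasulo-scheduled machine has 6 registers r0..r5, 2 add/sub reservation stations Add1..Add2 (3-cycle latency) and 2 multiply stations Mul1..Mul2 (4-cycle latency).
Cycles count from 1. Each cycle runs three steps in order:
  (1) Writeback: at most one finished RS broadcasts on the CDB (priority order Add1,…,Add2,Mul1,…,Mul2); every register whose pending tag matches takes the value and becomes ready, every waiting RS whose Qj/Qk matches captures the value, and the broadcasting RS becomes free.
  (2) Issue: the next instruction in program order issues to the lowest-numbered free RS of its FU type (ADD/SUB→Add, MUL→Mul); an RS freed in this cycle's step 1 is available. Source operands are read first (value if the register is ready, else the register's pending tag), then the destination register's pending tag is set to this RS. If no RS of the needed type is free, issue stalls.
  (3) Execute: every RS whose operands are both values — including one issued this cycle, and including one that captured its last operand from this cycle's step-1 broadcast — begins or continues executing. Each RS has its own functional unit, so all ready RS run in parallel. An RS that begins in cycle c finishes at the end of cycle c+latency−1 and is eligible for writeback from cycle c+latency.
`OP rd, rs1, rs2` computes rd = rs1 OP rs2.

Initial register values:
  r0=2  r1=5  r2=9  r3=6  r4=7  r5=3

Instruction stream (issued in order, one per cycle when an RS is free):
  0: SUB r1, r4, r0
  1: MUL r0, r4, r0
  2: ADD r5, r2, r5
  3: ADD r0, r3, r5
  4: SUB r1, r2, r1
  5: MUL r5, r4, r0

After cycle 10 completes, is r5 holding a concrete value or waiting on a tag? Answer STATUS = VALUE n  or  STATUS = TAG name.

STATUS = TAG Mul1

c1: issue SUB r1<-Add1 | r0:2,r1:Add1,r2:9,r3:6,r4:7,r5:3
c2: issue MUL r0<-Mul1 | r0:Mul1,r1:Add1,r2:9,r3:6,r4:7,r5:3
c3: issue ADD r5<-Add2 | r0:Mul1,r1:Add1,r2:9,r3:6,r4:7,r5:Add2
c4: CDB Add1=5; issue ADD r0<-Add1 | r0:Add1,r1:5,r2:9,r3:6,r4:7,r5:Add2
c5: stall | r0:Add1,r1:5,r2:9,r3:6,r4:7,r5:Add2
c6: CDB Add2=12; issue SUB r1<-Add2 | r0:Add1,r1:Add2,r2:9,r3:6,r4:7,r5:12
c7: CDB Mul1=14; issue MUL r5<-Mul1 | r0:Add1,r1:Add2,r2:9,r3:6,r4:7,r5:Mul1
c8: - | r0:Add1,r1:Add2,r2:9,r3:6,r4:7,r5:Mul1
c9: CDB Add1=18 | r0:18,r1:Add2,r2:9,r3:6,r4:7,r5:Mul1
c10: CDB Add2=4 | r0:18,r1:4,r2:9,r3:6,r4:7,r5:Mul1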